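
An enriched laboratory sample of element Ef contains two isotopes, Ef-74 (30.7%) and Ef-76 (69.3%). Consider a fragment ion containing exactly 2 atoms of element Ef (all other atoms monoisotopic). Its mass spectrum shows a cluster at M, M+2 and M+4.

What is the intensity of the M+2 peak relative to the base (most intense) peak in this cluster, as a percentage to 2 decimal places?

88.60%

(0.307 + 0.693)^2 gives M 0.0942, M+2 0.4255, M+4 0.4802; the largest is M+4.
P(M+4) = C(2,2) × 0.307^0 × 0.693^2 = 1 × 1.0000 × 0.480249 = 0.480249 (base)
P(M+2) = C(2,1) × 0.307^1 × 0.693^1 = 2 × 0.3070 × 0.6930 = 0.425502
Relative intensity = 0.425502 / 0.480249 × 100 = 88.60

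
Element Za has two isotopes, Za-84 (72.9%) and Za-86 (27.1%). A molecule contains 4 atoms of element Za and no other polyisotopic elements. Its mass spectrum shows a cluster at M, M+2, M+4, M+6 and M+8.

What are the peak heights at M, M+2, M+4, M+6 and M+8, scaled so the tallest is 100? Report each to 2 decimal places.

67.25 : 100.00 : 55.76 : 13.82 : 1.28

Each Za atom is independently Za-84 (p = 0.729) or Za-86 (q = 0.271); the cluster is the binomial expansion (p + q)^4.
P(M) = 0.729^4 = 0.282430
P(M+2) = 4 × 0.729^3 × 0.271^1 = 0.419964
P(M+4) = 6 × 0.729^2 × 0.271^2 = 0.234177
P(M+6) = 4 × 0.729^1 × 0.271^3 = 0.058036
P(M+8) = 0.271^4 = 0.005394
The M+2 peak is largest (0.419964); scaling to 100 gives 67.25 : 100.00 : 55.76 : 13.82 : 1.28.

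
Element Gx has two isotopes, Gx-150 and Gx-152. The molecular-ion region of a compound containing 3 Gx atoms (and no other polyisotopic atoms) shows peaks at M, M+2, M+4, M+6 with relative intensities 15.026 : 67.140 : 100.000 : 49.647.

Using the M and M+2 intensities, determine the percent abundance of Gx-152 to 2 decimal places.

59.83%

If p is the fraction of Gx that is Gx-150, then I(M+2)/I(M) = [C(3,1)·p^2·(1−p)] / p^3 = 3·(1−p)/p = 67.140/15.026 = 4.4683
(1−p)/p = 4.4683/3 = 1.4894  ⇒  p = 1/(1 + 1.4894) = 0.4017
Gx-150: 40.17%, Gx-152: 59.83%.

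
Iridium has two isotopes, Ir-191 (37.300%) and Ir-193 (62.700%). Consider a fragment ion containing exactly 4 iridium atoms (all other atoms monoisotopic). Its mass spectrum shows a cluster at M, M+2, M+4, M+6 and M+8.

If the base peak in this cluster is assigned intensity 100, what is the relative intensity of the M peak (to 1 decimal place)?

5.3

Binomial terms of (0.37300 + 0.62700)^4: M 0.0194, M+2 0.1302, M+4 0.3282, M+6 0.3678, M+8 0.1546 → M+6 is the base peak.
P(M+6) = C(4,3) × 0.37300^1 × 0.62700^3 = 4 × 0.3730 × 0.24649188 = 0.367766 (base)
P(M) = C(4,0) × 0.37300^4 × 0.62700^0 = 1 × 0.01935688 × 1.0000 = 0.019357
Relative intensity = 0.019357 / 0.367766 × 100 = 5.3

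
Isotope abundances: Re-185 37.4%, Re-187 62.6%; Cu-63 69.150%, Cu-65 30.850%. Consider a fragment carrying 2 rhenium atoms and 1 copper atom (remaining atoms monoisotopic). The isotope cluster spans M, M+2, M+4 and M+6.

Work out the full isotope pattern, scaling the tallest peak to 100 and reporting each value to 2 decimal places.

Rhenium pattern (n=2): 0.139876 : 0.468248 : 0.391876
Copper pattern (n=1): 0.6915 : 0.3085
Convolve the two distributions (both contribute in 2-u steps):
  M: 0.139876×0.6915 = 0.096724
  M+2: 0.139876×0.3085 + 0.468248×0.6915 = 0.366945
  M+4: 0.468248×0.3085 + 0.391876×0.6915 = 0.415437
  M+6: 0.391876×0.3085 = 0.120894
Scale to base peak (0.415437) = 100: 23.28 : 88.33 : 100.00 : 29.10

23.28 : 88.33 : 100.00 : 29.10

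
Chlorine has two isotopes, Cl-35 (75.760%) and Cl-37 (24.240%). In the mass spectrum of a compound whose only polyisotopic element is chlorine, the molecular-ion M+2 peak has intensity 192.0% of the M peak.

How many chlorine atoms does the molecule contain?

The M+2/M ratio from n Cl atoms is n · q/p = n · 0.24240/0.75760.
n = 1.920 × 0.75760/0.24240 = 6.00 ≈ 6

6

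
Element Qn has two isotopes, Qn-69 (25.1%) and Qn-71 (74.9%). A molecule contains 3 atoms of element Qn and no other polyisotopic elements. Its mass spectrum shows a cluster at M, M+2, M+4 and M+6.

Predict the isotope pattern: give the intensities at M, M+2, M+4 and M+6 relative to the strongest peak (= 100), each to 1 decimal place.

Expanding (0.251 + 0.749)^3:
P(M) = 0.251^3 = 0.015813
P(M+2) = 3 × 0.251^2 × 0.749^1 = 0.141563
P(M+4) = 3 × 0.251^1 × 0.749^2 = 0.422434
P(M+6) = 0.749^3 = 0.420190
The M+4 peak is largest (0.422434); scaling to 100 gives 3.7 : 33.5 : 100.0 : 99.5.

3.7 : 33.5 : 100.0 : 99.5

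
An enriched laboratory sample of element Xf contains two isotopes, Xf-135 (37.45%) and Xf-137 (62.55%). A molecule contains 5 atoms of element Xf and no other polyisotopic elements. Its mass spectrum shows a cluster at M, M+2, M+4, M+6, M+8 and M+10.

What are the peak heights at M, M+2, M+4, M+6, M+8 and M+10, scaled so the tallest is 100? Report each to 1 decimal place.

Expanding (0.3745 + 0.6255)^5:
P(M) = 0.3745^5 = 0.007366
P(M+2) = 5 × 0.3745^4 × 0.6255^1 = 0.061518
P(M+4) = 10 × 0.3745^3 × 0.6255^2 = 0.205499
P(M+6) = 10 × 0.3745^2 × 0.6255^3 = 0.343230
P(M+8) = 5 × 0.3745^1 × 0.6255^4 = 0.286636
P(M+10) = 0.6255^5 = 0.095750
The M+6 peak is largest (0.343230); scaling to 100 gives 2.1 : 17.9 : 59.9 : 100.0 : 83.5 : 27.9.

2.1 : 17.9 : 59.9 : 100.0 : 83.5 : 27.9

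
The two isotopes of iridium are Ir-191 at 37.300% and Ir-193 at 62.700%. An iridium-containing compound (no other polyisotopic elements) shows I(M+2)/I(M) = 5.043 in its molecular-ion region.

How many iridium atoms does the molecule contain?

For n independent Ir atoms, I(M+2)/I(M) = n · (abundance Ir-193) / (abundance Ir-191) = n · 0.62700/0.37300.
n = 5.043 × 0.37300/0.62700 = 3.00 ≈ 3

3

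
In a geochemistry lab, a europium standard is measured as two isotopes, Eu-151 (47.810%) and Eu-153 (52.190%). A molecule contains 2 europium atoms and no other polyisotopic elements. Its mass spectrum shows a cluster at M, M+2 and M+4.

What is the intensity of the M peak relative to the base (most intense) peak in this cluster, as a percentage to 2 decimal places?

Term probabilities: M 0.2286, M+2 0.4990, M+4 0.2724. Base peak = M+2.
P(M+2) = C(2,1) × 0.47810^1 × 0.52190^1 = 2 × 0.4781 × 0.5219 = 0.499041 (base)
P(M) = C(2,0) × 0.47810^2 × 0.52190^0 = 1 × 0.22857961 × 1.0000 = 0.228580
Relative intensity = 0.228580 / 0.499041 × 100 = 45.80

45.80%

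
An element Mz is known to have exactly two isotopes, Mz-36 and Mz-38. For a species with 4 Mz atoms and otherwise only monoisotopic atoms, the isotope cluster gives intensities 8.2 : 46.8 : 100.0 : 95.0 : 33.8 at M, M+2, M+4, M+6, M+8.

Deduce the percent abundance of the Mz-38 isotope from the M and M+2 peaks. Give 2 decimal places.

Let p = fractional abundance of Mz-36. I(M+2)/I(M) = [C(4,1)·p^3·(1−p)] / p^4 = 4·(1−p)/p = 46.8/8.2 = 5.7073
(1−p)/p = 5.7073/4 = 1.4268  ⇒  p = 1/(1 + 1.4268) = 0.4121
Mz-36: 41.21%, Mz-38: 58.79%.

58.79%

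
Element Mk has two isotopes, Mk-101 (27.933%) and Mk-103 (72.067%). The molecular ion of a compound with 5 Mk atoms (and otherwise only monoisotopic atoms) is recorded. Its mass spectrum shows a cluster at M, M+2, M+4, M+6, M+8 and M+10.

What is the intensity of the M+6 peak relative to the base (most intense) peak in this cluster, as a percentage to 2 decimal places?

(0.27933 + 0.72067)^5 gives M 0.0017, M+2 0.0219, M+4 0.1132, M+6 0.2920, M+8 0.3767, M+10 0.1944; the largest is M+8.
P(M+8) = C(5,4) × 0.27933^1 × 0.72067^4 = 5 × 0.27933 × 0.26974026 = 0.376733 (base)
P(M+6) = C(5,3) × 0.27933^2 × 0.72067^3 = 10 × 0.07802525 × 0.37429095 = 0.292041
Relative intensity = 0.292041 / 0.376733 × 100 = 77.52

77.52%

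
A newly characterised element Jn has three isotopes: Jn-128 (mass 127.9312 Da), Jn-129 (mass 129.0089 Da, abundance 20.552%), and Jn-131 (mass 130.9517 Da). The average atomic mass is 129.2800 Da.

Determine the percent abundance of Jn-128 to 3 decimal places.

42.126%

Let x and y be the fractions of Jn-128 and Jn-131. Then x + y = 1 − 0.20552 = 0.79448 and 127.9312x + 130.9517y = 129.2800 − 0.20552×129.0089 = 102.766090872.
Substituting: 127.9312x + 130.9517(0.79448 − x) = 102.766090872
(127.9312 − 130.9517)x = -1.272415744  ⇒  x = 0.42126, y = 0.37322
Jn-128: 42.126%, Jn-131: 37.322%.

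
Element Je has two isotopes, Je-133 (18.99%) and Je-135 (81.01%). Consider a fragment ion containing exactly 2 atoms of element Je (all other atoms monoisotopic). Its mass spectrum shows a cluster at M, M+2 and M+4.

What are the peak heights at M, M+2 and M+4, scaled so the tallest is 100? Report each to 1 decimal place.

The 2 Je atoms are independent, so intensities follow the terms of (0.1899 + 0.8101)^2.
P(M) = 0.1899^2 = 0.036062
P(M+2) = 2 × 0.1899^1 × 0.8101^1 = 0.307676
P(M+4) = 0.8101^2 = 0.656262
The M+4 peak is largest (0.656262); scaling to 100 gives 5.5 : 46.9 : 100.0.

5.5 : 46.9 : 100.0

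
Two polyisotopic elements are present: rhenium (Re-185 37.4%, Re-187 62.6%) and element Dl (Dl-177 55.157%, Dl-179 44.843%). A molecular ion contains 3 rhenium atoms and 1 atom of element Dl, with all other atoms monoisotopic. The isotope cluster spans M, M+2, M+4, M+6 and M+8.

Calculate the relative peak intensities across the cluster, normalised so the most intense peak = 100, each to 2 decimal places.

8.01 : 46.72 : 100.00 : 92.27 : 30.53

Rhenium pattern (n=3): 0.05231362 : 0.26268713 : 0.43968487 : 0.24531438
Element Dl pattern (n=1): 0.55157 : 0.44843
Convolve the two distributions (both contribute in 2-u steps):
  M: 0.05231362×0.55157 = 0.028855
  M+2: 0.05231362×0.44843 + 0.26268713×0.55157 = 0.168349
  M+4: 0.26268713×0.44843 + 0.43968487×0.55157 = 0.360314
  M+6: 0.43968487×0.44843 + 0.24531438×0.55157 = 0.332476
  M+8: 0.24531438×0.44843 = 0.110006
Scale to base peak (0.360314) = 100: 8.01 : 46.72 : 100.00 : 92.27 : 30.53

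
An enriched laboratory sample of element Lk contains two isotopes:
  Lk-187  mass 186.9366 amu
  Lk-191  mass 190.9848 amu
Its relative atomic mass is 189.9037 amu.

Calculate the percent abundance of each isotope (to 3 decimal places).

Let x be the fractional abundance of Lk-187; then Lk-191 has abundance 1 − x.
186.9366·x + 190.9848·(1 − x) = 189.9037
(186.9366 − 190.9848)·x = 189.9037 − 190.9848
x = -1.0811 / -4.0482 = 0.26706 → 26.706% Lk-187, 73.294% Lk-191.

Lk-187: 26.706%, Lk-191: 73.294%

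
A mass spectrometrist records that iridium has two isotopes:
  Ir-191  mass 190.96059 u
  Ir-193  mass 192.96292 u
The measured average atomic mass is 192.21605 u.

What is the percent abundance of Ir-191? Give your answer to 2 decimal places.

Writing the weighted mean with unknown fraction x of Ir-191:
190.96059·x + 192.96292·(1 − x) = 192.21605
(190.96059 − 192.96292)·x = 192.21605 − 192.96292
x = -0.74687 / -2.00233 = 0.37300 → 37.30% Ir-191, 62.70% Ir-193.

37.30%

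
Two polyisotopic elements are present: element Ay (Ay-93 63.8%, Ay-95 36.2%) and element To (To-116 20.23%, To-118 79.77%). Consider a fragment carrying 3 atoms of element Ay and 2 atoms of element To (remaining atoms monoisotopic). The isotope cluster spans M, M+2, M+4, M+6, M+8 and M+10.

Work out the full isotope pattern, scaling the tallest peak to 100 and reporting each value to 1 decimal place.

Element Ay pattern (n=3): 0.25969407 : 0.44204978 : 0.25081822 : 0.04743793
Element To pattern (n=2): 0.04092529 : 0.32274942 : 0.63632529
Convolve the two distributions (both contribute in 2-u steps):
  M: 0.25969407×0.04092529 = 0.010628
  M+2: 0.25969407×0.32274942 + 0.44204978×0.04092529 = 0.101907
  M+4: 0.25969407×0.63632529 + 0.44204978×0.32274942 + 0.25081822×0.04092529 = 0.318186
  M+6: 0.44204978×0.63632529 + 0.25081822×0.32274942 + 0.04743793×0.04092529 = 0.364180
  M+8: 0.25081822×0.63632529 + 0.04743793×0.32274942 = 0.174913
  M+10: 0.04743793×0.63632529 = 0.030186
Scale to base peak (0.364180) = 100: 2.9 : 28.0 : 87.4 : 100.0 : 48.0 : 8.3

2.9 : 28.0 : 87.4 : 100.0 : 48.0 : 8.3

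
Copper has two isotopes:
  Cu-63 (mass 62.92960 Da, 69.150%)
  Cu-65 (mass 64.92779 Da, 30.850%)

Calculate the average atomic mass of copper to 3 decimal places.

63.546 Da

Weight each isotope mass by its fractional abundance: 0.69150 × 62.92960 + 0.30850 × 64.92779
= 43.515818 + 20.030223 = 63.546041 Da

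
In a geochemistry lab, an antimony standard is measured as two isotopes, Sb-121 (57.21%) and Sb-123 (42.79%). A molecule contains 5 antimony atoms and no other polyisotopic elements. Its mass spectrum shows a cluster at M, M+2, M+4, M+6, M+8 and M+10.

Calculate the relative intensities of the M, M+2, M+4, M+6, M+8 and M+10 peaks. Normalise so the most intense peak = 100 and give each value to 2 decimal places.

17.88 : 66.85 : 100.00 : 74.79 : 27.97 : 4.18

The 5 Sb atoms are independent, so intensities follow the terms of (0.5721 + 0.4279)^5.
P(M) = 0.5721^5 = 0.061286
P(M+2) = 5 × 0.5721^4 × 0.4279^1 = 0.229192
P(M+4) = 10 × 0.5721^3 × 0.4279^2 = 0.342847
P(M+6) = 10 × 0.5721^2 × 0.4279^3 = 0.256431
P(M+8) = 5 × 0.5721^1 × 0.4279^4 = 0.095898
P(M+10) = 0.4279^5 = 0.014345
The M+4 peak is largest (0.342847); scaling to 100 gives 17.88 : 66.85 : 100.00 : 74.79 : 27.97 : 4.18.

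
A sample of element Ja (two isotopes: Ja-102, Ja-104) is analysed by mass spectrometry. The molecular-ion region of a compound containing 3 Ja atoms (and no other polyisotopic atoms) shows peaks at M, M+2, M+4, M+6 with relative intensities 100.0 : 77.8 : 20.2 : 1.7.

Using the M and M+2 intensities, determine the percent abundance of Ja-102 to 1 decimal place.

Let p = fractional abundance of Ja-102. I(M+2)/I(M) = [C(3,1)·p^2·(1−p)] / p^3 = 3·(1−p)/p = 77.8/100.0 = 0.7780
(1−p)/p = 0.7780/3 = 0.2593  ⇒  p = 1/(1 + 0.2593) = 0.7941
Ja-102: 79.4%, Ja-104: 20.6%.

79.4%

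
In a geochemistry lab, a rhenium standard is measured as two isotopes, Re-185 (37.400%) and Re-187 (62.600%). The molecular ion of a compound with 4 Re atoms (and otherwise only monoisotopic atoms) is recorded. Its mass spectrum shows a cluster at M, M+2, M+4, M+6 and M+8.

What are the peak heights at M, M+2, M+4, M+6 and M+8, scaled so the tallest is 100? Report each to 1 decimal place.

Each Re atom is independently Re-185 (p = 0.37400) or Re-187 (q = 0.62600); the cluster is the binomial expansion (p + q)^4.
P(M) = 0.37400^4 = 0.019565
P(M+2) = 4 × 0.37400^3 × 0.62600^1 = 0.130993
P(M+4) = 6 × 0.37400^2 × 0.62600^2 = 0.328884
P(M+6) = 4 × 0.37400^1 × 0.62600^3 = 0.366990
P(M+8) = 0.62600^4 = 0.153567
The M+6 peak is largest (0.366990); scaling to 100 gives 5.3 : 35.7 : 89.6 : 100.0 : 41.8.

5.3 : 35.7 : 89.6 : 100.0 : 41.8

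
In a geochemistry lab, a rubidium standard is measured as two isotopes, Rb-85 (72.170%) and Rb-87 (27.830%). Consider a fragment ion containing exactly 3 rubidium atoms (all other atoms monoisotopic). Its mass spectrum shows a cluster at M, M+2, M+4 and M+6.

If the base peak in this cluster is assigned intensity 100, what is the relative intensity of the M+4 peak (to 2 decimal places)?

Binomial terms of (0.72170 + 0.27830)^3: M 0.3759, M+2 0.4349, M+4 0.1677, M+6 0.0216 → M+2 is the base peak.
P(M+2) = C(3,1) × 0.72170^2 × 0.27830^1 = 3 × 0.52085089 × 0.2783 = 0.434858 (base)
P(M+4) = C(3,2) × 0.72170^1 × 0.27830^2 = 3 × 0.7217 × 0.07745089 = 0.167689
Relative intensity = 0.167689 / 0.434858 × 100 = 38.56

38.56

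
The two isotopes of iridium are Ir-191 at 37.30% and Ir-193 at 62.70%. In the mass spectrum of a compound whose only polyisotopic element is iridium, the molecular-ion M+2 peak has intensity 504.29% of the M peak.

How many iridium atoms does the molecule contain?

The M+2/M ratio from n Ir atoms is n · q/p = n · 0.6270/0.3730.
n = 5.0429 × 0.3730/0.6270 = 3.00 ≈ 3

3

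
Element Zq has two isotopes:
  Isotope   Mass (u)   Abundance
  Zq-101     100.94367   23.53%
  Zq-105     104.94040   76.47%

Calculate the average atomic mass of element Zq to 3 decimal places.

104.000 u

Average mass = Σ (abundance × isotope mass) = 0.2353 × 100.94367 + 0.7647 × 104.94040
= 23.752046 + 80.247924 = 103.999970 u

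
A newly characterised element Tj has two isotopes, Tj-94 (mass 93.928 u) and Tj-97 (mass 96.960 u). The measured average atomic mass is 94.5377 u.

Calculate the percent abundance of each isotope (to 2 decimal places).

With x = fraction of Tj-94 (so Tj-97 is 1 − x):
93.928·x + 96.960·(1 − x) = 94.5377
(93.928 − 96.960)·x = 94.5377 − 96.960
x = -2.4223 / -3.032 = 0.79891 → 79.89% Tj-94, 20.11% Tj-97.

Tj-94: 79.89%, Tj-97: 20.11%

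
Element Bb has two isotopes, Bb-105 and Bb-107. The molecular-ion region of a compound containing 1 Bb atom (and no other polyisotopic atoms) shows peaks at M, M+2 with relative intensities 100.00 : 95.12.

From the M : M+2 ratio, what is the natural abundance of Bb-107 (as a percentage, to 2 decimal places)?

Write p for the Bb-105 fraction. I(M+2)/I(M) = [C(1,1)·p^0·(1−p)] / p^1 = 1·(1−p)/p = 95.12/100.00 = 0.9512
(1−p)/p = 0.9512/1 = 0.9512  ⇒  p = 1/(1 + 0.9512) = 0.5125
Bb-105: 51.25%, Bb-107: 48.75%.

48.75%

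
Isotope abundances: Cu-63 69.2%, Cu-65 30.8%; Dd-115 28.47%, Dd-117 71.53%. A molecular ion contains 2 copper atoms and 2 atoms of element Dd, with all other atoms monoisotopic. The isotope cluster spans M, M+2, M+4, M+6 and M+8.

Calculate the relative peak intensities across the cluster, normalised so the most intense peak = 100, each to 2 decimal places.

Copper pattern (n=2): 0.478864 : 0.426272 : 0.094864
Element Dd pattern (n=2): 0.08105409 : 0.40729182 : 0.51165409
Convolve the two distributions (both contribute in 2-u steps):
  M: 0.478864×0.08105409 = 0.038814
  M+2: 0.478864×0.40729182 + 0.426272×0.08105409 = 0.229588
  M+4: 0.478864×0.51165409 + 0.426272×0.40729182 + 0.094864×0.08105409 = 0.426319
  M+6: 0.426272×0.51165409 + 0.094864×0.40729182 = 0.256741
  M+8: 0.094864×0.51165409 = 0.048538
Scale to base peak (0.426319) = 100: 9.10 : 53.85 : 100.00 : 60.22 : 11.39

9.10 : 53.85 : 100.00 : 60.22 : 11.39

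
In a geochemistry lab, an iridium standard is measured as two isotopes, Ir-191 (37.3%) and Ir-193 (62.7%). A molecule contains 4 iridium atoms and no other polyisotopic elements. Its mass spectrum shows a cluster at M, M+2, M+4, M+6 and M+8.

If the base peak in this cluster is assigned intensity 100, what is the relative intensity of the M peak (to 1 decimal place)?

5.3

Binomial terms of (0.373 + 0.627)^4: M 0.0194, M+2 0.1302, M+4 0.3282, M+6 0.3678, M+8 0.1546 → M+6 is the base peak.
P(M+6) = C(4,3) × 0.373^1 × 0.627^3 = 4 × 0.3730 × 0.24649188 = 0.367766 (base)
P(M) = C(4,0) × 0.373^4 × 0.627^0 = 1 × 0.01935688 × 1.0000 = 0.019357
Relative intensity = 0.019357 / 0.367766 × 100 = 5.3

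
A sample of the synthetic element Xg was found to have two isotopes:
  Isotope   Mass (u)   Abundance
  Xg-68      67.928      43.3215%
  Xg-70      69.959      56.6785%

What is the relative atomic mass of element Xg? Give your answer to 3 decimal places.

The abundance-weighted mean is 0.433215 × 67.928 + 0.566785 × 69.959
= 29.4274 + 39.6517 = 69.0791 u

69.079 u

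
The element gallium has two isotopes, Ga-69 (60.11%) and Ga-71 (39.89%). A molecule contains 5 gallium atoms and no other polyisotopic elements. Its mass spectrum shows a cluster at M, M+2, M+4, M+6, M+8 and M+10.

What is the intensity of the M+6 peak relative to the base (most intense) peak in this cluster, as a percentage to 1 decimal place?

66.4%

Binomial terms of (0.6011 + 0.3989)^5: M 0.0785, M+2 0.2604, M+4 0.3456, M+6 0.2293, M+8 0.0761, M+10 0.0101 → M+4 is the base peak.
P(M+4) = C(5,2) × 0.6011^3 × 0.3989^2 = 10 × 0.21719018 × 0.15912121 = 0.345596 (base)
P(M+6) = C(5,3) × 0.6011^2 × 0.3989^3 = 10 × 0.36132121 × 0.06347345 = 0.229343
Relative intensity = 0.229343 / 0.345596 × 100 = 66.4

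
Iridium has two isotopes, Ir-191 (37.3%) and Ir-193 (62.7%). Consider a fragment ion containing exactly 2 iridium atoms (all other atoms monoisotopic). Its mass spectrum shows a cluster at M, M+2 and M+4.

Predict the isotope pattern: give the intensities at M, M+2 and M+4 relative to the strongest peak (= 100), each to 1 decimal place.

Expanding (0.373 + 0.627)^2:
P(M) = 0.373^2 = 0.139129
P(M+2) = 2 × 0.373^1 × 0.627^1 = 0.467742
P(M+4) = 0.627^2 = 0.393129
The M+2 peak is largest (0.467742); scaling to 100 gives 29.7 : 100.0 : 84.0.

29.7 : 100.0 : 84.0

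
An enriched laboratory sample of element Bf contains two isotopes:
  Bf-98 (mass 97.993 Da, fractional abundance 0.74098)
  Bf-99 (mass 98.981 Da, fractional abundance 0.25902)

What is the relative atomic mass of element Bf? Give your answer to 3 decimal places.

The abundance-weighted mean is 0.74098 × 97.993 + 0.25902 × 98.981
= 72.6109 + 25.6381 = 98.2490 Da

98.249 Da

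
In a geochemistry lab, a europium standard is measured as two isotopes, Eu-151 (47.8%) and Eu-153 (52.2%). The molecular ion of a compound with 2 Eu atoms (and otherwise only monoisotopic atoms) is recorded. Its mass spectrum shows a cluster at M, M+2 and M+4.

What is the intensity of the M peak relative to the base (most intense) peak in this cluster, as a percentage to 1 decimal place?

Binomial terms of (0.478 + 0.522)^2: M 0.2285, M+2 0.4990, M+4 0.2725 → M+2 is the base peak.
P(M+2) = C(2,1) × 0.478^1 × 0.522^1 = 2 × 0.4780 × 0.5220 = 0.499032 (base)
P(M) = C(2,0) × 0.478^2 × 0.522^0 = 1 × 0.228484 × 1.0000 = 0.228484
Relative intensity = 0.228484 / 0.499032 × 100 = 45.8

45.8%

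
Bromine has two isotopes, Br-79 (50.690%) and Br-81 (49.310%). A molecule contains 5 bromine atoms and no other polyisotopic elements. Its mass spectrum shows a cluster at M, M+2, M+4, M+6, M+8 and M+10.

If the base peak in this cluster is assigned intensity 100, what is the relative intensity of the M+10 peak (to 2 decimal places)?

(0.50690 + 0.49310)^5 gives M 0.0335, M+2 0.1628, M+4 0.3167, M+6 0.3081, M+8 0.1498, M+10 0.0292; the largest is M+4.
P(M+4) = C(5,2) × 0.50690^3 × 0.49310^2 = 10 × 0.13024674 × 0.24314761 = 0.316692 (base)
P(M+10) = C(5,5) × 0.50690^0 × 0.49310^5 = 1 × 1.0000 × 0.02915245 = 0.029152
Relative intensity = 0.029152 / 0.316692 × 100 = 9.21

9.21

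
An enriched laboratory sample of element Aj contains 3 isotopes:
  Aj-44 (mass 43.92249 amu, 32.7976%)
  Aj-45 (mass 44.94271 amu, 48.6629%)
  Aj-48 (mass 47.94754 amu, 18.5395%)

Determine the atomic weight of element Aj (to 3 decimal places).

Ar = Σ fᵢ·mᵢ = 0.327976 × 43.92249 + 0.486629 × 44.94271 + 0.185395 × 47.94754
= 14.405523 + 21.870426 + 8.889234 = 45.165183 amu

45.165 amu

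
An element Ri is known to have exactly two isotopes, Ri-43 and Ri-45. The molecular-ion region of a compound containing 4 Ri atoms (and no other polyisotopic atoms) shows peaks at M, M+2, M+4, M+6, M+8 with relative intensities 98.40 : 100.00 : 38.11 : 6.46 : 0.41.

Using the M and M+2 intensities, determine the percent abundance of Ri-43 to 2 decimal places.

Write p for the Ri-43 fraction. I(M+2)/I(M) = [C(4,1)·p^3·(1−p)] / p^4 = 4·(1−p)/p = 100.00/98.40 = 1.0163
(1−p)/p = 1.0163/4 = 0.2541  ⇒  p = 1/(1 + 0.2541) = 0.7974
Ri-43: 79.74%, Ri-45: 20.26%.

79.74%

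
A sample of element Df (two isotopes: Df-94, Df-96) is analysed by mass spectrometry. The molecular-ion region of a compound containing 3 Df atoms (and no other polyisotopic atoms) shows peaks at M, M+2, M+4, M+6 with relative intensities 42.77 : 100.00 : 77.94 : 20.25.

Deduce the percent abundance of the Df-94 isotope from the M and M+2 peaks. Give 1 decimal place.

56.2%

Write p for the Df-94 fraction. I(M+2)/I(M) = [C(3,1)·p^2·(1−p)] / p^3 = 3·(1−p)/p = 100.00/42.77 = 2.3381
(1−p)/p = 2.3381/3 = 0.7794  ⇒  p = 1/(1 + 0.7794) = 0.5620
Df-94: 56.2%, Df-96: 43.8%.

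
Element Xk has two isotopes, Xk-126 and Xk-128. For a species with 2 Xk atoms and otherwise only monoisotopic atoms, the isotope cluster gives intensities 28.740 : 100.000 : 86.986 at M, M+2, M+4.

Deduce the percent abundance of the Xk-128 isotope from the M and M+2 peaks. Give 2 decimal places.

63.50%

If p is the fraction of Xk that is Xk-126, then I(M+2)/I(M) = [C(2,1)·p^1·(1−p)] / p^2 = 2·(1−p)/p = 100.000/28.740 = 3.4795
(1−p)/p = 3.4795/2 = 1.7397  ⇒  p = 1/(1 + 1.7397) = 0.3650
Xk-126: 36.50%, Xk-128: 63.50%.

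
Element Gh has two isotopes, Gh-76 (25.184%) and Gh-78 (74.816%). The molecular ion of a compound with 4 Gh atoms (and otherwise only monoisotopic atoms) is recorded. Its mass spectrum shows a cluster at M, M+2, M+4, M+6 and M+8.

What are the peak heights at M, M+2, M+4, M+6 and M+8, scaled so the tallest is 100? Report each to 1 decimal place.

1.0 : 11.3 : 50.5 : 100.0 : 74.3

Each Gh atom is independently Gh-76 (p = 0.25184) or Gh-78 (q = 0.74816); the cluster is the binomial expansion (p + q)^4.
P(M) = 0.25184^4 = 0.004023
P(M+2) = 4 × 0.25184^3 × 0.74816^1 = 0.047800
P(M+4) = 6 × 0.25184^2 × 0.74816^2 = 0.213005
P(M+6) = 4 × 0.25184^1 × 0.74816^3 = 0.421860
P(M+8) = 0.74816^4 = 0.313313
The M+6 peak is largest (0.421860); scaling to 100 gives 1.0 : 11.3 : 50.5 : 100.0 : 74.3.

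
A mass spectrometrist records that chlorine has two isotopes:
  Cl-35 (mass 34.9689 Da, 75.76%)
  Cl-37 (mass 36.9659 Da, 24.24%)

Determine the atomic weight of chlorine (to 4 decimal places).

The abundance-weighted mean is 0.7576 × 34.9689 + 0.2424 × 36.9659
= 26.49244 + 8.96053 = 35.45297 Da

35.4530 Da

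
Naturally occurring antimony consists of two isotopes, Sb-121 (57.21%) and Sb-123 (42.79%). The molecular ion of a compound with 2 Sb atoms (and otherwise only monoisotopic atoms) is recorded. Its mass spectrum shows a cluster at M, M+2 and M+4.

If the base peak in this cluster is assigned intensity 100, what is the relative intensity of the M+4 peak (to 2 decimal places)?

37.40

Term probabilities: M 0.3273, M+2 0.4896, M+4 0.1831. Base peak = M+2.
P(M+2) = C(2,1) × 0.5721^1 × 0.4279^1 = 2 × 0.5721 × 0.4279 = 0.489603 (base)
P(M+4) = C(2,2) × 0.5721^0 × 0.4279^2 = 1 × 1.0000 × 0.18309841 = 0.183098
Relative intensity = 0.183098 / 0.489603 × 100 = 37.40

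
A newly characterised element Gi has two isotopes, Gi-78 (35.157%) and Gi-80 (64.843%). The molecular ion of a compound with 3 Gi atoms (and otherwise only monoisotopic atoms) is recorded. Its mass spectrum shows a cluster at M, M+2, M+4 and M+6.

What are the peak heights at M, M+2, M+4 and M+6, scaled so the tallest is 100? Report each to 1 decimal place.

Each Gi atom is independently Gi-78 (p = 0.35157) or Gi-80 (q = 0.64843); the cluster is the binomial expansion (p + q)^3.
P(M) = 0.35157^3 = 0.043455
P(M+2) = 3 × 0.35157^2 × 0.64843^1 = 0.240441
P(M+4) = 3 × 0.35157^1 × 0.64843^2 = 0.443465
P(M+6) = 0.64843^3 = 0.272640
The M+4 peak is largest (0.443465); scaling to 100 gives 9.8 : 54.2 : 100.0 : 61.5.

9.8 : 54.2 : 100.0 : 61.5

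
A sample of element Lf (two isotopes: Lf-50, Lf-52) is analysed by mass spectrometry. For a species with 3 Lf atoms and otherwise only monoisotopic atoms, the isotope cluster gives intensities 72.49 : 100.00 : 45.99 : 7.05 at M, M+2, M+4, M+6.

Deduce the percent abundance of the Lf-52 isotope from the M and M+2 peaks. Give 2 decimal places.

31.50%

Let p = fractional abundance of Lf-50. I(M+2)/I(M) = [C(3,1)·p^2·(1−p)] / p^3 = 3·(1−p)/p = 100.00/72.49 = 1.3795
(1−p)/p = 1.3795/3 = 0.4598  ⇒  p = 1/(1 + 0.4598) = 0.6850
Lf-50: 68.50%, Lf-52: 31.50%.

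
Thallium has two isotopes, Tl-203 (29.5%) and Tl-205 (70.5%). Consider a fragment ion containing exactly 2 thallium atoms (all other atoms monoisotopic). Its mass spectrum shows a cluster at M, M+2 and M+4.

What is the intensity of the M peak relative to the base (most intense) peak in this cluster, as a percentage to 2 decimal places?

Term probabilities: M 0.0870, M+2 0.4160, M+4 0.4970. Base peak = M+4.
P(M+4) = C(2,2) × 0.295^0 × 0.705^2 = 1 × 1.0000 × 0.497025 = 0.497025 (base)
P(M) = C(2,0) × 0.295^2 × 0.705^0 = 1 × 0.087025 × 1.0000 = 0.087025
Relative intensity = 0.087025 / 0.497025 × 100 = 17.51

17.51%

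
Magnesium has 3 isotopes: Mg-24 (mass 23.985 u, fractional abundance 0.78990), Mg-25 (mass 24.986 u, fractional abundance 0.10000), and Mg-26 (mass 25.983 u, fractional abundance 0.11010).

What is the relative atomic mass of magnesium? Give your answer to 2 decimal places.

24.31 u

Ar = Σ fᵢ·mᵢ = 0.78990 × 23.985 + 0.10000 × 24.986 + 0.11010 × 25.983
= 18.9458 + 2.4986 + 2.8607 = 24.3051 u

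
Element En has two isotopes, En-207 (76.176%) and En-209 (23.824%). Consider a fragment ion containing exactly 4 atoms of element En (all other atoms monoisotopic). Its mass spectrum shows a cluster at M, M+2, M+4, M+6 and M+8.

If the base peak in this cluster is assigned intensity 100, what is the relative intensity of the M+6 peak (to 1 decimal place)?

9.8

Binomial terms of (0.76176 + 0.23824)^4: M 0.3367, M+2 0.4212, M+4 0.1976, M+6 0.0412, M+8 0.0032 → M+2 is the base peak.
P(M+2) = C(4,1) × 0.76176^3 × 0.23824^1 = 4 × 0.4420328 × 0.23824 = 0.421240 (base)
P(M+6) = C(4,3) × 0.76176^1 × 0.23824^3 = 4 × 0.76176 × 0.0135221 = 0.041202
Relative intensity = 0.041202 / 0.421240 × 100 = 9.8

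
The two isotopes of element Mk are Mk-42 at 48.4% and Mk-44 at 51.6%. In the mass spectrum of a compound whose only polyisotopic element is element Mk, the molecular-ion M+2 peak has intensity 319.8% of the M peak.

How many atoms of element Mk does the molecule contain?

The M+2/M ratio from n Mk atoms is n · q/p = n · 0.516/0.484.
n = 3.198 × 0.484/0.516 = 3.00 ≈ 3

3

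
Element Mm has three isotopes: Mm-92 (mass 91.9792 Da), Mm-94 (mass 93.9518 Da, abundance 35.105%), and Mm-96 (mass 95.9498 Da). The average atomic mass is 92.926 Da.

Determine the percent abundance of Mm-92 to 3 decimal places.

The remaining 64.895% is split between Mm-92 (fraction x) and Mm-96 (fraction 0.64895 − x).
Substituting: 91.9792x + 95.9498(0.64895 − x) = 59.94422061
(91.9792 − 95.9498)x = -2.3224021  ⇒  x = 0.58490, y = 0.06405
Mm-92: 58.490%, Mm-96: 6.405%.

58.490%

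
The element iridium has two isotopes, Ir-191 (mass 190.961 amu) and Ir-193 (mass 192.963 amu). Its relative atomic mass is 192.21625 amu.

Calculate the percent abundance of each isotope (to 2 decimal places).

Let x be the fractional abundance of Ir-191; then Ir-193 has abundance 1 − x.
190.961·x + 192.963·(1 − x) = 192.21625
(190.961 − 192.963)·x = 192.21625 − 192.963
x = -0.74675 / -2.002 = 0.37300 → 37.30% Ir-191, 62.70% Ir-193.

Ir-191: 37.30%, Ir-193: 62.70%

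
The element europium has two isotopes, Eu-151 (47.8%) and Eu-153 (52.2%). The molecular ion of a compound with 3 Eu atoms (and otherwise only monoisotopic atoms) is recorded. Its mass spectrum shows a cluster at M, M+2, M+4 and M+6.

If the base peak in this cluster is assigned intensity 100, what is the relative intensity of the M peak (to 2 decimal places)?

Term probabilities: M 0.1092, M+2 0.3578, M+4 0.3907, M+6 0.1422. Base peak = M+4.
P(M+4) = C(3,2) × 0.478^1 × 0.522^2 = 3 × 0.4780 × 0.272484 = 0.390742 (base)
P(M) = C(3,0) × 0.478^3 × 0.522^0 = 1 × 0.10921535 × 1.0000 = 0.109215
Relative intensity = 0.109215 / 0.390742 × 100 = 27.95

27.95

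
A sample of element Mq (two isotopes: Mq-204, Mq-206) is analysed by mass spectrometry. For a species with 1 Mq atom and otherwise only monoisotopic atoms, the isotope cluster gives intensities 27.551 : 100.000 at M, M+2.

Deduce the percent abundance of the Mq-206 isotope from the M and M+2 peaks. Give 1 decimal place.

Let p = fractional abundance of Mq-204. I(M+2)/I(M) = [C(1,1)·p^0·(1−p)] / p^1 = 1·(1−p)/p = 100.000/27.551 = 3.6296
(1−p)/p = 3.6296/1 = 3.6296  ⇒  p = 1/(1 + 3.6296) = 0.2160
Mq-204: 21.6%, Mq-206: 78.4%.

78.4%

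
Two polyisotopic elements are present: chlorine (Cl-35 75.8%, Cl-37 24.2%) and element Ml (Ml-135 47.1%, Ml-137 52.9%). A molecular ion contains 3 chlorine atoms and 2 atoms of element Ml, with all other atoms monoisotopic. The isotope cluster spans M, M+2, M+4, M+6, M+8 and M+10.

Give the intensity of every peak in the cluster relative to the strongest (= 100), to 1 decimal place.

26.9 : 86.2 : 100.0 : 51.8 : 12.3 : 1.1

Chlorine pattern (n=3): 0.43551951 : 0.41713346 : 0.13317454 : 0.01417249
Element Ml pattern (n=2): 0.221841 : 0.498318 : 0.279841
Convolve the two distributions (both contribute in 2-u steps):
  M: 0.43551951×0.221841 = 0.096616
  M+2: 0.43551951×0.498318 + 0.41713346×0.221841 = 0.309565
  M+4: 0.43551951×0.279841 + 0.41713346×0.498318 + 0.13317454×0.221841 = 0.359285
  M+6: 0.41713346×0.279841 + 0.13317454×0.498318 + 0.01417249×0.221841 = 0.186238
  M+8: 0.13317454×0.279841 + 0.01417249×0.498318 = 0.044330
  M+10: 0.01417249×0.279841 = 0.003966
Scale to base peak (0.359285) = 100: 26.9 : 86.2 : 100.0 : 51.8 : 12.3 : 1.1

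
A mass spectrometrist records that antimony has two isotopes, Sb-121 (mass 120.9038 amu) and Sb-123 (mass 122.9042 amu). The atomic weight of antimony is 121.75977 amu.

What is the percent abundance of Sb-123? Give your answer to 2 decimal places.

With x = fraction of Sb-121 (so Sb-123 is 1 − x):
120.9038·x + 122.9042·(1 − x) = 121.75977
(120.9038 − 122.9042)·x = 121.75977 − 122.9042
x = -1.14443 / -2.0004 = 0.57210 → 57.21% Sb-121, 42.79% Sb-123.

42.79%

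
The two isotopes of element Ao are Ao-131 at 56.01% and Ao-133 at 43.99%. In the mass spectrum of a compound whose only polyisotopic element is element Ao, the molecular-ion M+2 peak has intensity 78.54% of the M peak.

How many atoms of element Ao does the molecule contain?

1

With n Ao atoms, P(M+2)/P(M) = C(n,1)·p^(n−1)q / p^n = n·q/p = n · 0.4399/0.5601.
n = 0.7854 × 0.5601/0.4399 = 1.00 ≈ 1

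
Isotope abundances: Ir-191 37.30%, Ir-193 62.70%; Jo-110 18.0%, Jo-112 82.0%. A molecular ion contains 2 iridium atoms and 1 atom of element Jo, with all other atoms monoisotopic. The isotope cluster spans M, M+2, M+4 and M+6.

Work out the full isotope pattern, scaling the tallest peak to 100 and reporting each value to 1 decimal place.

Iridium pattern (n=2): 0.139129 : 0.467742 : 0.393129
Element Jo pattern (n=1): 0.1800 : 0.8200
Convolve the two distributions (both contribute in 2-u steps):
  M: 0.139129×0.1800 = 0.025043
  M+2: 0.139129×0.8200 + 0.467742×0.1800 = 0.198279
  M+4: 0.467742×0.8200 + 0.393129×0.1800 = 0.454312
  M+6: 0.393129×0.8200 = 0.322366
Scale to base peak (0.454312) = 100: 5.5 : 43.6 : 100.0 : 71.0

5.5 : 43.6 : 100.0 : 71.0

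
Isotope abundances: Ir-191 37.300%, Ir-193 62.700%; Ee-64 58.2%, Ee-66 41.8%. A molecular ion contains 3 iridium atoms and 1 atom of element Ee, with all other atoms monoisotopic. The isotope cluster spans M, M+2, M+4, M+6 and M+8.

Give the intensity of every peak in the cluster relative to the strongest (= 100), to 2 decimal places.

Iridium pattern (n=3): 0.05189512 : 0.26170165 : 0.43991135 : 0.24649188
Element Ee pattern (n=1): 0.5820 : 0.4180
Convolve the two distributions (both contribute in 2-u steps):
  M: 0.05189512×0.5820 = 0.030203
  M+2: 0.05189512×0.4180 + 0.26170165×0.5820 = 0.174003
  M+4: 0.26170165×0.4180 + 0.43991135×0.5820 = 0.365420
  M+6: 0.43991135×0.4180 + 0.24649188×0.5820 = 0.327341
  M+8: 0.24649188×0.4180 = 0.103034
Scale to base peak (0.365420) = 100: 8.27 : 47.62 : 100.00 : 89.58 : 28.20

8.27 : 47.62 : 100.00 : 89.58 : 28.20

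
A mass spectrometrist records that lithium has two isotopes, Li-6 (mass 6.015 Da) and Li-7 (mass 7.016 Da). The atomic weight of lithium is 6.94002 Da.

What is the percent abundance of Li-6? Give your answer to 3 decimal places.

7.590%

Writing the weighted mean with unknown fraction x of Li-6:
6.015·x + 7.016·(1 − x) = 6.94002
(6.015 − 7.016)·x = 6.94002 − 7.016
x = -0.07598 / -1.001 = 0.07590 → 7.590% Li-6, 92.410% Li-7.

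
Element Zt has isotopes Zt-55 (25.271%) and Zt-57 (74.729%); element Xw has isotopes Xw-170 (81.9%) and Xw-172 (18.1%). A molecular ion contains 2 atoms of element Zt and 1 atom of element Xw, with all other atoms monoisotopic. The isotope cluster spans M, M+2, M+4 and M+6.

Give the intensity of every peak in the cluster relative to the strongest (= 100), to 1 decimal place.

Element Zt pattern (n=2): 0.06386234 : 0.37769531 : 0.55844234
Element Xw pattern (n=1): 0.8190 : 0.1810
Convolve the two distributions (both contribute in 2-u steps):
  M: 0.06386234×0.8190 = 0.052303
  M+2: 0.06386234×0.1810 + 0.37769531×0.8190 = 0.320892
  M+4: 0.37769531×0.1810 + 0.55844234×0.8190 = 0.525727
  M+6: 0.55844234×0.1810 = 0.101078
Scale to base peak (0.525727) = 100: 9.9 : 61.0 : 100.0 : 19.2

9.9 : 61.0 : 100.0 : 19.2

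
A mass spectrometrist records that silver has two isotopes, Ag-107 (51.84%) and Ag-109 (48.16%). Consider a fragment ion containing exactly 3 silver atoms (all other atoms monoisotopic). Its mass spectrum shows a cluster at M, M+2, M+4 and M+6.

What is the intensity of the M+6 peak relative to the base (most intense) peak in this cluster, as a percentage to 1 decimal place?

(0.5184 + 0.4816)^3 gives M 0.1393, M+2 0.3883, M+4 0.3607, M+6 0.1117; the largest is M+2.
P(M+2) = C(3,1) × 0.5184^2 × 0.4816^1 = 3 × 0.26873856 × 0.4816 = 0.388273 (base)
P(M+6) = C(3,3) × 0.5184^0 × 0.4816^3 = 1 × 1.0000 × 0.11170161 = 0.111702
Relative intensity = 0.111702 / 0.388273 × 100 = 28.8

28.8%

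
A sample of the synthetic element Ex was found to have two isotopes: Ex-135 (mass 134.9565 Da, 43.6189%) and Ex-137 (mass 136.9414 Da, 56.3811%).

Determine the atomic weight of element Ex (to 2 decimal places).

The abundance-weighted mean is 0.436189 × 134.9565 + 0.563811 × 136.9414
= 58.86654 + 77.20907 = 136.07561 Da

136.08 Da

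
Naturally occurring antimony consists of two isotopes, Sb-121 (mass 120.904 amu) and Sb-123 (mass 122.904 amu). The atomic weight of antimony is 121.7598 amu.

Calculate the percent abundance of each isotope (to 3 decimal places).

Writing the weighted mean with unknown fraction x of Sb-121:
120.904·x + 122.904·(1 − x) = 121.7598
(120.904 − 122.904)·x = 121.7598 − 122.904
x = -1.1442 / -2.000 = 0.57210 → 57.210% Sb-121, 42.790% Sb-123.

Sb-121: 57.210%, Sb-123: 42.790%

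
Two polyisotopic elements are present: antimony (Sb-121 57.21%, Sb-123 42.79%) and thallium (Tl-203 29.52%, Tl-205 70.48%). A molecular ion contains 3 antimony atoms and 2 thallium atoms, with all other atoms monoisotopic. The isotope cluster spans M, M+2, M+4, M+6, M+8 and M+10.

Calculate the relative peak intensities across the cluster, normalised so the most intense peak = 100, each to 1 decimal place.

Antimony pattern (n=3): 0.18724742 : 0.42015297 : 0.3142518 : 0.07834781
Thallium pattern (n=2): 0.08714304 : 0.41611392 : 0.49674304
Convolve the two distributions (both contribute in 2-u steps):
  M: 0.18724742×0.08714304 = 0.016317
  M+2: 0.18724742×0.41611392 + 0.42015297×0.08714304 = 0.114530
  M+4: 0.18724742×0.49674304 + 0.42015297×0.41611392 + 0.3142518×0.08714304 = 0.295230
  M+6: 0.42015297×0.49674304 + 0.3142518×0.41611392 + 0.07834781×0.08714304 = 0.346300
  M+8: 0.3142518×0.49674304 + 0.07834781×0.41611392 = 0.188704
  M+10: 0.07834781×0.49674304 = 0.038919
Scale to base peak (0.346300) = 100: 4.7 : 33.1 : 85.3 : 100.0 : 54.5 : 11.2

4.7 : 33.1 : 85.3 : 100.0 : 54.5 : 11.2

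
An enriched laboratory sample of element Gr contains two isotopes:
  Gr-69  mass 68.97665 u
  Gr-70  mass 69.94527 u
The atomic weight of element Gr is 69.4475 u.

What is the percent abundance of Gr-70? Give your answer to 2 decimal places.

48.61%

With x = fraction of Gr-69 (so Gr-70 is 1 − x):
68.97665·x + 69.94527·(1 − x) = 69.4475
(68.97665 − 69.94527)·x = 69.4475 − 69.94527
x = -0.49777 / -0.96862 = 0.51390 → 51.39% Gr-69, 48.61% Gr-70.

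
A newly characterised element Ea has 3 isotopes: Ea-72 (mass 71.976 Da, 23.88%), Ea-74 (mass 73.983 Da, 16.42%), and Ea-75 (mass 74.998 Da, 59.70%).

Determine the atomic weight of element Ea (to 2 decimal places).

74.11 Da

Average mass = Σ (abundance × isotope mass) = 0.2388 × 71.976 + 0.1642 × 73.983 + 0.5970 × 74.998
= 17.1879 + 12.1480 + 44.7738 = 74.1097 Da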